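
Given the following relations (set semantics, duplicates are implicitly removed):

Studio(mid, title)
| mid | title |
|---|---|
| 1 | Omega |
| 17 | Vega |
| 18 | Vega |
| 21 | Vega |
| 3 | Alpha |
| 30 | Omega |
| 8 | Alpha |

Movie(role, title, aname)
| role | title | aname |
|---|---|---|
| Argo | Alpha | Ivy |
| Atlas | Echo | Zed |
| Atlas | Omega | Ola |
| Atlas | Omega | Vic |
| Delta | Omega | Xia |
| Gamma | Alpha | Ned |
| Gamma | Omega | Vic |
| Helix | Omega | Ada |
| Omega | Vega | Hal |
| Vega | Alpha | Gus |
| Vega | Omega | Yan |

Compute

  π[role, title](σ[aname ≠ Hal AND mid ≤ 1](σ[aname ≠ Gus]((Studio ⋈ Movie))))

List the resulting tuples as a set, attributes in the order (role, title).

Joining Studio and Movie on title yields {(1, Omega, Atlas, Ola), (1, Omega, Atlas, Vic), (1, Omega, Delta, Xia), (1, Omega, Gamma, Vic), (1, Omega, Helix, Ada), (1, Omega, Vega, Yan), (17, Vega, Omega, Hal), (18, Vega, Omega, Hal), (21, Vega, Omega, Hal), (3, Alpha, Argo, Ivy), (3, Alpha, Gamma, Ned), (3, Alpha, Vega, Gus), (30, Omega, Atlas, Ola), (30, Omega, Atlas, Vic), (30, Omega, Delta, Xia), (30, Omega, Gamma, Vic), (30, Omega, Helix, Ada), (30, Omega, Vega, Yan), (8, Alpha, Argo, Ivy), (8, Alpha, Gamma, Ned), (8, Alpha, Vega, Gus)}.
Apply σ_{aname ≠ Gus}; surviving tuples: {(1, Omega, Atlas, Ola), (1, Omega, Atlas, Vic), (1, Omega, Delta, Xia), (1, Omega, Gamma, Vic), (1, Omega, Helix, Ada), (1, Omega, Vega, Yan), (17, Vega, Omega, Hal), (18, Vega, Omega, Hal), (21, Vega, Omega, Hal), (3, Alpha, Argo, Ivy), (3, Alpha, Gamma, Ned), (30, Omega, Atlas, Ola), (30, Omega, Atlas, Vic), (30, Omega, Delta, Xia), (30, Omega, Gamma, Vic), (30, Omega, Helix, Ada), (30, Omega, Vega, Yan), (8, Alpha, Argo, Ivy), (8, Alpha, Gamma, Ned)}
Apply σ_{aname ≠ Hal AND mid ≤ 1}; surviving tuples: {(1, Omega, Atlas, Ola), (1, Omega, Atlas, Vic), (1, Omega, Delta, Xia), (1, Omega, Gamma, Vic), (1, Omega, Helix, Ada), (1, Omega, Vega, Yan)}
Keep only column(s) role, title (1 duplicate(s) eliminated): {(Atlas, Omega), (Delta, Omega), (Gamma, Omega), (Helix, Omega), (Vega, Omega)}

{(Atlas, Omega), (Delta, Omega), (Gamma, Omega), (Helix, Omega), (Vega, Omega)}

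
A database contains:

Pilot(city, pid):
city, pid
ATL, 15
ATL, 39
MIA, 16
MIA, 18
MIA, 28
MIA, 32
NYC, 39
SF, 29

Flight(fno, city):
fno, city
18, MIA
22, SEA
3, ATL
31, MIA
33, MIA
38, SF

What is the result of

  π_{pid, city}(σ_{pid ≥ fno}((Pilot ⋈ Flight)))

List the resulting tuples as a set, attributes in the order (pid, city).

{(15, ATL), (18, MIA), (28, MIA), (32, MIA), (39, ATL)}

Joining Pilot and Flight on city yields {(ATL, 15, 3), (ATL, 39, 3), (MIA, 16, 18), (MIA, 16, 31), (MIA, 16, 33), (MIA, 18, 18), (MIA, 18, 31), (MIA, 18, 33), (MIA, 28, 18), (MIA, 28, 31), (MIA, 28, 33), (MIA, 32, 18), (MIA, 32, 31), (MIA, 32, 33), (SF, 29, 38)}.
Selection pid ≥ fno: {(ATL, 15, 3), (ATL, 39, 3), (MIA, 18, 18), (MIA, 28, 18), (MIA, 32, 18), (MIA, 32, 31)}
π_{pid, city} gives {(15, ATL), (18, MIA), (28, MIA), (32, MIA), (39, ATL)} (1 duplicate(s) eliminated).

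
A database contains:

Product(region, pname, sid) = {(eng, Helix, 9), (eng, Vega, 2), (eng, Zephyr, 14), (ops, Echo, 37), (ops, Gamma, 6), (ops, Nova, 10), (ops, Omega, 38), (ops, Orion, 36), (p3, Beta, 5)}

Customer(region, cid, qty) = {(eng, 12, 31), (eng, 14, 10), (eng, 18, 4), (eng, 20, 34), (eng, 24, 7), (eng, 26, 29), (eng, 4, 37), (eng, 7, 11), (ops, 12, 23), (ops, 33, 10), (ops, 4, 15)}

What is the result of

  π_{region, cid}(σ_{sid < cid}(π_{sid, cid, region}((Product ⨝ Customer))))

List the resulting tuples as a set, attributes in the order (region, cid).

{(eng, 12), (eng, 14), (eng, 18), (eng, 20), (eng, 24), (eng, 26), (eng, 4), (eng, 7), (ops, 12), (ops, 33)}

Joining Product and Customer on region yields {(eng, Helix, 9, 12, 31), (eng, Helix, 9, 14, 10), (eng, Helix, 9, 18, 4), (eng, Helix, 9, 20, 34), (eng, Helix, 9, 24, 7), (eng, Helix, 9, 26, 29), (eng, Helix, 9, 4, 37), (eng, Helix, 9, 7, 11), (eng, Vega, 2, 12, 31), (eng, Vega, 2, 14, 10), (eng, Vega, 2, 18, 4), (eng, Vega, 2, 20, 34), (eng, Vega, 2, 24, 7), (eng, Vega, 2, 26, 29), (eng, Vega, 2, 4, 37), (eng, Vega, 2, 7, 11), (eng, Zephyr, 14, 12, 31), (eng, Zephyr, 14, 14, 10), (eng, Zephyr, 14, 18, 4), (eng, Zephyr, 14, 20, 34), (eng, Zephyr, 14, 24, 7), (eng, Zephyr, 14, 26, 29), (eng, Zephyr, 14, 4, 37), (eng, Zephyr, 14, 7, 11), (ops, Echo, 37, 12, 23), (ops, Echo, 37, 33, 10), (ops, Echo, 37, 4, 15), (ops, Gamma, 6, 12, 23), (ops, Gamma, 6, 33, 10), (ops, Gamma, 6, 4, 15), (ops, Nova, 10, 12, 23), (ops, Nova, 10, 33, 10), (ops, Nova, 10, 4, 15), (ops, Omega, 38, 12, 23), (ops, Omega, 38, 33, 10), (ops, Omega, 38, 4, 15), (ops, Orion, 36, 12, 23), (ops, Orion, 36, 33, 10), (ops, Orion, 36, 4, 15)}.
Projecting to sid, cid, region: {(10, 12, ops), (10, 33, ops), (10, 4, ops), (14, 12, eng), (14, 14, eng), (14, 18, eng), (14, 20, eng), (14, 24, eng), (14, 26, eng), (14, 4, eng), (14, 7, eng), (2, 12, eng), (2, 14, eng), (2, 18, eng), (2, 20, eng), (2, 24, eng), (2, 26, eng), (2, 4, eng), (2, 7, eng), (36, 12, ops), (36, 33, ops), (36, 4, ops), (37, 12, ops), (37, 33, ops), (37, 4, ops), (38, 12, ops), (38, 33, ops), (38, 4, ops), (6, 12, ops), (6, 33, ops), (6, 4, ops), (9, 12, eng), (9, 14, eng), (9, 18, eng), (9, 20, eng), (9, 24, eng), (9, 26, eng), (9, 4, eng), (9, 7, eng)}
Apply σ_{sid < cid}; surviving tuples: {(10, 12, ops), (10, 33, ops), (14, 18, eng), (14, 20, eng), (14, 24, eng), (14, 26, eng), (2, 12, eng), (2, 14, eng), (2, 18, eng), (2, 20, eng), (2, 24, eng), (2, 26, eng), (2, 4, eng), (2, 7, eng), (6, 12, ops), (6, 33, ops), (9, 12, eng), (9, 14, eng), (9, 18, eng), (9, 20, eng), (9, 24, eng), (9, 26, eng)}
Projecting to region, cid (12 duplicate(s) eliminated): {(eng, 12), (eng, 14), (eng, 18), (eng, 20), (eng, 24), (eng, 26), (eng, 4), (eng, 7), (ops, 12), (ops, 33)}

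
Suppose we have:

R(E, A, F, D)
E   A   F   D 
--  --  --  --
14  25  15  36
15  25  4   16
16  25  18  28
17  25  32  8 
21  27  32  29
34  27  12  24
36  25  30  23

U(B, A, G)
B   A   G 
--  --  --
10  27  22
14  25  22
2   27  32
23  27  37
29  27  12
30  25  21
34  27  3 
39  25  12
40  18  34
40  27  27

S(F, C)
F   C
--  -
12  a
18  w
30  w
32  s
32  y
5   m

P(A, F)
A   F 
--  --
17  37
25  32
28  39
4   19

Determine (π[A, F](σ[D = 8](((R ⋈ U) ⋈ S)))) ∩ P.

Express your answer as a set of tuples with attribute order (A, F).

Joining R and U on A yields {(14, 25, 15, 36, 14, 22), (14, 25, 15, 36, 30, 21), (14, 25, 15, 36, 39, 12), (15, 25, 4, 16, 14, 22), (15, 25, 4, 16, 30, 21), (15, 25, 4, 16, 39, 12), (16, 25, 18, 28, 14, 22), (16, 25, 18, 28, 30, 21), (16, 25, 18, 28, 39, 12), (17, 25, 32, 8, 14, 22), (17, 25, 32, 8, 30, 21), (17, 25, 32, 8, 39, 12), (21, 27, 32, 29, 10, 22), (21, 27, 32, 29, 2, 32), (21, 27, 32, 29, 23, 37), (21, 27, 32, 29, 29, 12), (21, 27, 32, 29, 34, 3), (21, 27, 32, 29, 40, 27), (34, 27, 12, 24, 10, 22), (34, 27, 12, 24, 2, 32), (34, 27, 12, 24, 23, 37), (34, 27, 12, 24, 29, 12), (34, 27, 12, 24, 34, 3), (34, 27, 12, 24, 40, 27), (36, 25, 30, 23, 14, 22), (36, 25, 30, 23, 30, 21), (36, 25, 30, 23, 39, 12)}.
Joining (R ⋈ U) and S on F yields {(16, 25, 18, 28, 14, 22, w), (16, 25, 18, 28, 30, 21, w), (16, 25, 18, 28, 39, 12, w), (17, 25, 32, 8, 14, 22, s), (17, 25, 32, 8, 14, 22, y), (17, 25, 32, 8, 30, 21, s), (17, 25, 32, 8, 30, 21, y), (17, 25, 32, 8, 39, 12, s), (17, 25, 32, 8, 39, 12, y), (21, 27, 32, 29, 10, 22, s), (21, 27, 32, 29, 10, 22, y), (21, 27, 32, 29, 2, 32, s), (21, 27, 32, 29, 2, 32, y), (21, 27, 32, 29, 23, 37, s), (21, 27, 32, 29, 23, 37, y), (21, 27, 32, 29, 29, 12, s), (21, 27, 32, 29, 29, 12, y), (21, 27, 32, 29, 34, 3, s), (21, 27, 32, 29, 34, 3, y), (21, 27, 32, 29, 40, 27, s), (21, 27, 32, 29, 40, 27, y), (34, 27, 12, 24, 10, 22, a), (34, 27, 12, 24, 2, 32, a), (34, 27, 12, 24, 23, 37, a), (34, 27, 12, 24, 29, 12, a), (34, 27, 12, 24, 34, 3, a), (34, 27, 12, 24, 40, 27, a), (36, 25, 30, 23, 14, 22, w), (36, 25, 30, 23, 30, 21, w), (36, 25, 30, 23, 39, 12, w)}.
Selection D = 8: {(17, 25, 32, 8, 14, 22, s), (17, 25, 32, 8, 14, 22, y), (17, 25, 32, 8, 30, 21, s), (17, 25, 32, 8, 30, 21, y), (17, 25, 32, 8, 39, 12, s), (17, 25, 32, 8, 39, 12, y)}
π[A, F]: project onto (A, F) (5 duplicate(s) eliminated) → {(25, 32)}
Set intersection of the two operands is {(25, 32)}.

{(25, 32)}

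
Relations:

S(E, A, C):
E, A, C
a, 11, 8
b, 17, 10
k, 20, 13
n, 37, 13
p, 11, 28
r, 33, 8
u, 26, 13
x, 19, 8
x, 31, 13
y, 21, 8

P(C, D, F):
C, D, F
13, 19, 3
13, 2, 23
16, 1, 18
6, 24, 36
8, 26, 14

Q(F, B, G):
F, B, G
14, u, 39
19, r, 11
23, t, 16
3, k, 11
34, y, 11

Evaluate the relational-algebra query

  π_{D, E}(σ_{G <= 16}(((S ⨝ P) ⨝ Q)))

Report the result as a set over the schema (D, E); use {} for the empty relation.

Natural join on C: {(a, 11, 8, 26, 14), (k, 20, 13, 19, 3), (k, 20, 13, 2, 23), (n, 37, 13, 19, 3), (n, 37, 13, 2, 23), (r, 33, 8, 26, 14), (u, 26, 13, 19, 3), (u, 26, 13, 2, 23), (x, 19, 8, 26, 14), (x, 31, 13, 19, 3), (x, 31, 13, 2, 23), (y, 21, 8, 26, 14)}
Natural join on F: {(a, 11, 8, 26, 14, u, 39), (k, 20, 13, 19, 3, k, 11), (k, 20, 13, 2, 23, t, 16), (n, 37, 13, 19, 3, k, 11), (n, 37, 13, 2, 23, t, 16), (r, 33, 8, 26, 14, u, 39), (u, 26, 13, 19, 3, k, 11), (u, 26, 13, 2, 23, t, 16), (x, 19, 8, 26, 14, u, 39), (x, 31, 13, 19, 3, k, 11), (x, 31, 13, 2, 23, t, 16), (y, 21, 8, 26, 14, u, 39)}
Apply σ_{G <= 16}; surviving tuples: {(k, 20, 13, 19, 3, k, 11), (k, 20, 13, 2, 23, t, 16), (n, 37, 13, 19, 3, k, 11), (n, 37, 13, 2, 23, t, 16), (u, 26, 13, 19, 3, k, 11), (u, 26, 13, 2, 23, t, 16), (x, 31, 13, 19, 3, k, 11), (x, 31, 13, 2, 23, t, 16)}
Keep only column(s) D, E: {(19, k), (19, n), (19, u), (19, x), (2, k), (2, n), (2, u), (2, x)}

{(19, k), (19, n), (19, u), (19, x), (2, k), (2, n), (2, u), (2, x)}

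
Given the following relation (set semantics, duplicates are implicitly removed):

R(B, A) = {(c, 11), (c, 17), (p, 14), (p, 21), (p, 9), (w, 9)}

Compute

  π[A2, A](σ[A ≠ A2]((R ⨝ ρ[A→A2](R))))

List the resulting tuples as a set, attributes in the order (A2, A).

ρ[A→A2]: schema becomes (B, A2); tuples unchanged.
Joining R and ρ[A→A2](R) on B yields {(c, 11, 11), (c, 11, 17), (c, 17, 11), (c, 17, 17), (p, 14, 14), (p, 14, 21), (p, 14, 9), (p, 21, 14), (p, 21, 21), (p, 21, 9), (p, 9, 14), (p, 9, 21), (p, 9, 9), (w, 9, 9)}.
Filtering on A ≠ A2 leaves {(c, 11, 17), (c, 17, 11), (p, 14, 21), (p, 14, 9), (p, 21, 14), (p, 21, 9), (p, 9, 14), (p, 9, 21)}.
π_{A2, A} gives {(11, 17), (14, 21), (14, 9), (17, 11), (21, 14), (21, 9), (9, 14), (9, 21)}.

{(11, 17), (14, 21), (14, 9), (17, 11), (21, 14), (21, 9), (9, 14), (9, 21)}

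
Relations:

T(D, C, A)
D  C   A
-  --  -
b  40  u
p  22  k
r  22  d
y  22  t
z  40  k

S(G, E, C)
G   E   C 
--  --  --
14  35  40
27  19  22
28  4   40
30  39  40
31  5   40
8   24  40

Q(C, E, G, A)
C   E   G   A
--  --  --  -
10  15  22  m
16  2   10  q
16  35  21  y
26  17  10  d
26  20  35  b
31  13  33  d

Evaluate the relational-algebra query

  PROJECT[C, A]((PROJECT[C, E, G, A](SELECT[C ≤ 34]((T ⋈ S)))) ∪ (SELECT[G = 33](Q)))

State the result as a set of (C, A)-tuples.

{(22, d), (22, k), (22, t), (31, d)}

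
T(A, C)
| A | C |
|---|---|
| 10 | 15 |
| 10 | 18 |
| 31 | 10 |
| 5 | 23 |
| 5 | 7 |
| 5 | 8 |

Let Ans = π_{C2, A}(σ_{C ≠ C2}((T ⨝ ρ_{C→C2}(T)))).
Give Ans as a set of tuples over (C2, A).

{(15, 10), (18, 10), (23, 5), (7, 5), (8, 5)}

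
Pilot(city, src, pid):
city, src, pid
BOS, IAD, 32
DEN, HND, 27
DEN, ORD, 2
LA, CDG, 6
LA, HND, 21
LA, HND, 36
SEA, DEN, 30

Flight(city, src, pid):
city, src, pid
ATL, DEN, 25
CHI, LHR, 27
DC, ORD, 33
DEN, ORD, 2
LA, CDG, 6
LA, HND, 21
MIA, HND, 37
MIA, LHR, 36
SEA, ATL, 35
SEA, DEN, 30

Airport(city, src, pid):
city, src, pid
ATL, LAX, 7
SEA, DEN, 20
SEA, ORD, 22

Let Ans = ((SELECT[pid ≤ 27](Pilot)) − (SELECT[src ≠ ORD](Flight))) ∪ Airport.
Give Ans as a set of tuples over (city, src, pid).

{(ATL, LAX, 7), (DEN, HND, 27), (DEN, ORD, 2), (SEA, DEN, 20), (SEA, ORD, 22)}

Apply σ_{pid ≤ 27}; surviving tuples: {(DEN, HND, 27), (DEN, ORD, 2), (LA, CDG, 6), (LA, HND, 21)}
Apply σ_{src ≠ ORD}; surviving tuples: {(ATL, DEN, 25), (CHI, LHR, 27), (LA, CDG, 6), (LA, HND, 21), (MIA, HND, 37), (MIA, LHR, 36), (SEA, ATL, 35), (SEA, DEN, 30)}
Taking the difference: {(DEN, HND, 27), (DEN, ORD, 2)}
Taking the union: {(ATL, LAX, 7), (DEN, HND, 27), (DEN, ORD, 2), (SEA, DEN, 20), (SEA, ORD, 22)}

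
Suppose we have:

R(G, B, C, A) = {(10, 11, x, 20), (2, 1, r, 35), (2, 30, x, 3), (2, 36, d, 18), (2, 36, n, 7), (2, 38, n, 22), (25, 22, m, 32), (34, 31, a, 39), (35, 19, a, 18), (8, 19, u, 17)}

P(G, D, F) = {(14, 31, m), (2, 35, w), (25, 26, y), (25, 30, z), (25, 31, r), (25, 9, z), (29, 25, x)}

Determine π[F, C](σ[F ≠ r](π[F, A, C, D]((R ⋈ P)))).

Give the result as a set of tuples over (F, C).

Natural join on G: {(2, 1, r, 35, 35, w), (2, 30, x, 3, 35, w), (2, 36, d, 18, 35, w), (2, 36, n, 7, 35, w), (2, 38, n, 22, 35, w), (25, 22, m, 32, 26, y), (25, 22, m, 32, 30, z), (25, 22, m, 32, 31, r), (25, 22, m, 32, 9, z)}
π[F, A, C, D]: project onto (F, A, C, D) → {(r, 32, m, 31), (w, 18, d, 35), (w, 22, n, 35), (w, 3, x, 35), (w, 35, r, 35), (w, 7, n, 35), (y, 32, m, 26), (z, 32, m, 30), (z, 32, m, 9)}
Selection F ≠ r: {(w, 18, d, 35), (w, 22, n, 35), (w, 3, x, 35), (w, 35, r, 35), (w, 7, n, 35), (y, 32, m, 26), (z, 32, m, 30), (z, 32, m, 9)}
π[F, C]: project onto (F, C) (2 duplicate(s) eliminated) → {(w, d), (w, n), (w, r), (w, x), (y, m), (z, m)}

{(w, d), (w, n), (w, r), (w, x), (y, m), (z, m)}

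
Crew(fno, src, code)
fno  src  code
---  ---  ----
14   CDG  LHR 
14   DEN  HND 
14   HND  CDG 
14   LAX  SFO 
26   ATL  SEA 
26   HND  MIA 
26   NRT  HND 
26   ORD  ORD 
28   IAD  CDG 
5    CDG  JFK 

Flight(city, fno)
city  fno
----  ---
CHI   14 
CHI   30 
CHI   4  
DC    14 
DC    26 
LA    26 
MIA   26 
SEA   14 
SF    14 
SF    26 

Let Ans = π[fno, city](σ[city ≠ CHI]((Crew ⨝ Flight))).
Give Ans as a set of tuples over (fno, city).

Crew ⋈ Flight (natural join on fno): {(14, CDG, LHR, CHI), (14, CDG, LHR, DC), (14, CDG, LHR, SEA), (14, CDG, LHR, SF), (14, DEN, HND, CHI), (14, DEN, HND, DC), (14, DEN, HND, SEA), (14, DEN, HND, SF), (14, HND, CDG, CHI), (14, HND, CDG, DC), (14, HND, CDG, SEA), (14, HND, CDG, SF), (14, LAX, SFO, CHI), (14, LAX, SFO, DC), (14, LAX, SFO, SEA), (14, LAX, SFO, SF), (26, ATL, SEA, DC), (26, ATL, SEA, LA), (26, ATL, SEA, MIA), (26, ATL, SEA, SF), (26, HND, MIA, DC), (26, HND, MIA, LA), (26, HND, MIA, MIA), (26, HND, MIA, SF), (26, NRT, HND, DC), (26, NRT, HND, LA), (26, NRT, HND, MIA), (26, NRT, HND, SF), (26, ORD, ORD, DC), (26, ORD, ORD, LA), (26, ORD, ORD, MIA), (26, ORD, ORD, SF)}
Selection city ≠ CHI: {(14, CDG, LHR, DC), (14, CDG, LHR, SEA), (14, CDG, LHR, SF), (14, DEN, HND, DC), (14, DEN, HND, SEA), (14, DEN, HND, SF), (14, HND, CDG, DC), (14, HND, CDG, SEA), (14, HND, CDG, SF), (14, LAX, SFO, DC), (14, LAX, SFO, SEA), (14, LAX, SFO, SF), (26, ATL, SEA, DC), (26, ATL, SEA, LA), (26, ATL, SEA, MIA), (26, ATL, SEA, SF), (26, HND, MIA, DC), (26, HND, MIA, LA), (26, HND, MIA, MIA), (26, HND, MIA, SF), (26, NRT, HND, DC), (26, NRT, HND, LA), (26, NRT, HND, MIA), (26, NRT, HND, SF), (26, ORD, ORD, DC), (26, ORD, ORD, LA), (26, ORD, ORD, MIA), (26, ORD, ORD, SF)}
Projecting to fno, city (21 duplicate(s) eliminated): {(14, DC), (14, SEA), (14, SF), (26, DC), (26, LA), (26, MIA), (26, SF)}

{(14, DC), (14, SEA), (14, SF), (26, DC), (26, LA), (26, MIA), (26, SF)}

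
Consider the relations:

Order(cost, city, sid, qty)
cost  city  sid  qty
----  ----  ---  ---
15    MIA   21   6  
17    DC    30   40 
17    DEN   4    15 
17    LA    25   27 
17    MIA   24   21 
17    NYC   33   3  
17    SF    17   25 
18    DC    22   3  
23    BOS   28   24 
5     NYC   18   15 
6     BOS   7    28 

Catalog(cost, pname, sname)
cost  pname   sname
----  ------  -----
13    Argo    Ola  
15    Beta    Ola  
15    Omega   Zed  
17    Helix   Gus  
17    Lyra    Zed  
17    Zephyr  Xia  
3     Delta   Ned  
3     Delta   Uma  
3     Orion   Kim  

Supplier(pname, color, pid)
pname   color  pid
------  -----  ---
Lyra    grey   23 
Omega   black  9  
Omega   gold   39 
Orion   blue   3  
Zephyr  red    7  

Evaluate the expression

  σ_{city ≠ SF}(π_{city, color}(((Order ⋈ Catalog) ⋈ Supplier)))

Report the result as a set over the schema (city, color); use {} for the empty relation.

Joining Order and Catalog on cost yields {(15, MIA, 21, 6, Beta, Ola), (15, MIA, 21, 6, Omega, Zed), (17, DC, 30, 40, Helix, Gus), (17, DC, 30, 40, Lyra, Zed), (17, DC, 30, 40, Zephyr, Xia), (17, DEN, 4, 15, Helix, Gus), (17, DEN, 4, 15, Lyra, Zed), (17, DEN, 4, 15, Zephyr, Xia), (17, LA, 25, 27, Helix, Gus), (17, LA, 25, 27, Lyra, Zed), (17, LA, 25, 27, Zephyr, Xia), (17, MIA, 24, 21, Helix, Gus), (17, MIA, 24, 21, Lyra, Zed), (17, MIA, 24, 21, Zephyr, Xia), (17, NYC, 33, 3, Helix, Gus), (17, NYC, 33, 3, Lyra, Zed), (17, NYC, 33, 3, Zephyr, Xia), (17, SF, 17, 25, Helix, Gus), (17, SF, 17, 25, Lyra, Zed), (17, SF, 17, 25, Zephyr, Xia)}.
Joining (Order ⋈ Catalog) and Supplier on pname yields {(15, MIA, 21, 6, Omega, Zed, black, 9), (15, MIA, 21, 6, Omega, Zed, gold, 39), (17, DC, 30, 40, Lyra, Zed, grey, 23), (17, DC, 30, 40, Zephyr, Xia, red, 7), (17, DEN, 4, 15, Lyra, Zed, grey, 23), (17, DEN, 4, 15, Zephyr, Xia, red, 7), (17, LA, 25, 27, Lyra, Zed, grey, 23), (17, LA, 25, 27, Zephyr, Xia, red, 7), (17, MIA, 24, 21, Lyra, Zed, grey, 23), (17, MIA, 24, 21, Zephyr, Xia, red, 7), (17, NYC, 33, 3, Lyra, Zed, grey, 23), (17, NYC, 33, 3, Zephyr, Xia, red, 7), (17, SF, 17, 25, Lyra, Zed, grey, 23), (17, SF, 17, 25, Zephyr, Xia, red, 7)}.
π_{city, color} gives {(DC, grey), (DC, red), (DEN, grey), (DEN, red), (LA, grey), (LA, red), (MIA, black), (MIA, gold), (MIA, grey), (MIA, red), (NYC, grey), (NYC, red), (SF, grey), (SF, red)}.
Selection city ≠ SF: {(DC, grey), (DC, red), (DEN, grey), (DEN, red), (LA, grey), (LA, red), (MIA, black), (MIA, gold), (MIA, grey), (MIA, red), (NYC, grey), (NYC, red)}

{(DC, grey), (DC, red), (DEN, grey), (DEN, red), (LA, grey), (LA, red), (MIA, black), (MIA, gold), (MIA, grey), (MIA, red), (NYC, grey), (NYC, red)}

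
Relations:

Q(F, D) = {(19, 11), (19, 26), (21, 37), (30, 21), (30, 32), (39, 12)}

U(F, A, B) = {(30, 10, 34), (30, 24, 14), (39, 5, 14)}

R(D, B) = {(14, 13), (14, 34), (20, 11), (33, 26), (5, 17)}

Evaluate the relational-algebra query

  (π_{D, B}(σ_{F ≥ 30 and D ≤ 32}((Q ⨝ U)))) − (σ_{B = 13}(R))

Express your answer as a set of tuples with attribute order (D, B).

Joining Q and U on F yields {(30, 21, 10, 34), (30, 21, 24, 14), (30, 32, 10, 34), (30, 32, 24, 14), (39, 12, 5, 14)}.
Filtering on F ≥ 30 and D ≤ 32 leaves {(30, 21, 10, 34), (30, 21, 24, 14), (30, 32, 10, 34), (30, 32, 24, 14), (39, 12, 5, 14)}.
Projecting to D, B: {(12, 14), (21, 14), (21, 34), (32, 14), (32, 34)}
Filtering on B = 13 leaves {(14, 13)}.
Set difference of the two operands is {(12, 14), (21, 14), (21, 34), (32, 14), (32, 34)}.

{(12, 14), (21, 14), (21, 34), (32, 14), (32, 34)}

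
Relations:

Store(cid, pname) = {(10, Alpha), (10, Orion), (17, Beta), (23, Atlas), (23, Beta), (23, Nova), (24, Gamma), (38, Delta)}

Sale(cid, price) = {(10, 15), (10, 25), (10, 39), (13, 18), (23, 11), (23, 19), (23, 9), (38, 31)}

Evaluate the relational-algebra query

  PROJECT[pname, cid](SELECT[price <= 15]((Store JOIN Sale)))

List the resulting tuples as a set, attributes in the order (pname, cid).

{(Alpha, 10), (Atlas, 23), (Beta, 23), (Nova, 23), (Orion, 10)}

Natural join on cid: {(10, Alpha, 15), (10, Alpha, 25), (10, Alpha, 39), (10, Orion, 15), (10, Orion, 25), (10, Orion, 39), (23, Atlas, 11), (23, Atlas, 19), (23, Atlas, 9), (23, Beta, 11), (23, Beta, 19), (23, Beta, 9), (23, Nova, 11), (23, Nova, 19), (23, Nova, 9), (38, Delta, 31)}
Filtering on price <= 15 leaves {(10, Alpha, 15), (10, Orion, 15), (23, Atlas, 11), (23, Atlas, 9), (23, Beta, 11), (23, Beta, 9), (23, Nova, 11), (23, Nova, 9)}.
π_{pname, cid} gives {(Alpha, 10), (Atlas, 23), (Beta, 23), (Nova, 23), (Orion, 10)} (3 duplicate(s) eliminated).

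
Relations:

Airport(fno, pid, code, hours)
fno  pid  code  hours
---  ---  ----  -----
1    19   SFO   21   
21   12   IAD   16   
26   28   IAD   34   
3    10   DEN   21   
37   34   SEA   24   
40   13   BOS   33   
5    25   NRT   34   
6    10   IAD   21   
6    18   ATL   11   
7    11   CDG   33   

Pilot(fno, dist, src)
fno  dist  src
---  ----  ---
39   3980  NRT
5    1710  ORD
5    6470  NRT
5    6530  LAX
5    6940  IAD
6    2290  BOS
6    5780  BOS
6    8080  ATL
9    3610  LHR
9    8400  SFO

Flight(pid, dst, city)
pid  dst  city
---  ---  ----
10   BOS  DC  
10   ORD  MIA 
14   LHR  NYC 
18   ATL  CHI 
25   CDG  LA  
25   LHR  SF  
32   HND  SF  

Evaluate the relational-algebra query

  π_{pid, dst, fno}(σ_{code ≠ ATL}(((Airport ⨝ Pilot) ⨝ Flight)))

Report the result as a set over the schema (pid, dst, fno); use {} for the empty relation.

Natural join on fno: {(5, 25, NRT, 34, 1710, ORD), (5, 25, NRT, 34, 6470, NRT), (5, 25, NRT, 34, 6530, LAX), (5, 25, NRT, 34, 6940, IAD), (6, 10, IAD, 21, 2290, BOS), (6, 10, IAD, 21, 5780, BOS), (6, 10, IAD, 21, 8080, ATL), (6, 18, ATL, 11, 2290, BOS), (6, 18, ATL, 11, 5780, BOS), (6, 18, ATL, 11, 8080, ATL)}
Natural join on pid: {(5, 25, NRT, 34, 1710, ORD, CDG, LA), (5, 25, NRT, 34, 1710, ORD, LHR, SF), (5, 25, NRT, 34, 6470, NRT, CDG, LA), (5, 25, NRT, 34, 6470, NRT, LHR, SF), (5, 25, NRT, 34, 6530, LAX, CDG, LA), (5, 25, NRT, 34, 6530, LAX, LHR, SF), (5, 25, NRT, 34, 6940, IAD, CDG, LA), (5, 25, NRT, 34, 6940, IAD, LHR, SF), (6, 10, IAD, 21, 2290, BOS, BOS, DC), (6, 10, IAD, 21, 2290, BOS, ORD, MIA), (6, 10, IAD, 21, 5780, BOS, BOS, DC), (6, 10, IAD, 21, 5780, BOS, ORD, MIA), (6, 10, IAD, 21, 8080, ATL, BOS, DC), (6, 10, IAD, 21, 8080, ATL, ORD, MIA), (6, 18, ATL, 11, 2290, BOS, ATL, CHI), (6, 18, ATL, 11, 5780, BOS, ATL, CHI), (6, 18, ATL, 11, 8080, ATL, ATL, CHI)}
Filtering on code ≠ ATL leaves {(5, 25, NRT, 34, 1710, ORD, CDG, LA), (5, 25, NRT, 34, 1710, ORD, LHR, SF), (5, 25, NRT, 34, 6470, NRT, CDG, LA), (5, 25, NRT, 34, 6470, NRT, LHR, SF), (5, 25, NRT, 34, 6530, LAX, CDG, LA), (5, 25, NRT, 34, 6530, LAX, LHR, SF), (5, 25, NRT, 34, 6940, IAD, CDG, LA), (5, 25, NRT, 34, 6940, IAD, LHR, SF), (6, 10, IAD, 21, 2290, BOS, BOS, DC), (6, 10, IAD, 21, 2290, BOS, ORD, MIA), (6, 10, IAD, 21, 5780, BOS, BOS, DC), (6, 10, IAD, 21, 5780, BOS, ORD, MIA), (6, 10, IAD, 21, 8080, ATL, BOS, DC), (6, 10, IAD, 21, 8080, ATL, ORD, MIA)}.
π[pid, dst, fno]: project onto (pid, dst, fno) (10 duplicate(s) eliminated) → {(10, BOS, 6), (10, ORD, 6), (25, CDG, 5), (25, LHR, 5)}

{(10, BOS, 6), (10, ORD, 6), (25, CDG, 5), (25, LHR, 5)}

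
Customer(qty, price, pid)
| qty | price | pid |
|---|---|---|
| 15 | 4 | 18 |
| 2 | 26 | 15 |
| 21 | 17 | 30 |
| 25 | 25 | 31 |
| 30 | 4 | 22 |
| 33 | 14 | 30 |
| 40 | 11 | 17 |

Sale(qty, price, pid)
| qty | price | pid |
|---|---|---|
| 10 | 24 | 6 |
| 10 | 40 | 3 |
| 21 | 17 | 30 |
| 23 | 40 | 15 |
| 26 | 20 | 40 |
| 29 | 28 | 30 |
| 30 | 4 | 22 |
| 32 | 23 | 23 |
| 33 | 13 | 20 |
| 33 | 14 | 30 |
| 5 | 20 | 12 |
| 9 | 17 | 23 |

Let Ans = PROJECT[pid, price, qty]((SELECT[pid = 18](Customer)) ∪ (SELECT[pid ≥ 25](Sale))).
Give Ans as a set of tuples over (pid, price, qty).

σ[pid = 18]: keep tuples satisfying pid = 18 → {(15, 4, 18)}
σ[pid ≥ 25]: keep tuples satisfying pid ≥ 25 → {(21, 17, 30), (26, 20, 40), (29, 28, 30), (33, 14, 30)}
Union: {(15, 4, 18)} with {(21, 17, 30), (26, 20, 40), (29, 28, 30), (33, 14, 30)} → {(15, 4, 18), (21, 17, 30), (26, 20, 40), (29, 28, 30), (33, 14, 30)}
Projecting to pid, price, qty: {(18, 4, 15), (30, 14, 33), (30, 17, 21), (30, 28, 29), (40, 20, 26)}

{(18, 4, 15), (30, 14, 33), (30, 17, 21), (30, 28, 29), (40, 20, 26)}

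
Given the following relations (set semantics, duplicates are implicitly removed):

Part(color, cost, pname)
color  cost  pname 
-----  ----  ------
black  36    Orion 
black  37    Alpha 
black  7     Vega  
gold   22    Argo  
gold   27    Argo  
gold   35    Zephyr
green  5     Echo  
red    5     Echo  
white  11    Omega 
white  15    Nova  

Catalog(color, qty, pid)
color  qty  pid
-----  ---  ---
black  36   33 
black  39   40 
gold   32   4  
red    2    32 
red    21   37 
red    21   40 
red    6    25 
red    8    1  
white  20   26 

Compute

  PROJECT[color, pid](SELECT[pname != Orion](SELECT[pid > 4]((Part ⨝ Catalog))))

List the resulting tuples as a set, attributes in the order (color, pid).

{(black, 33), (black, 40), (red, 25), (red, 32), (red, 37), (red, 40), (white, 26)}

Joining Part and Catalog on color yields {(black, 36, Orion, 36, 33), (black, 36, Orion, 39, 40), (black, 37, Alpha, 36, 33), (black, 37, Alpha, 39, 40), (black, 7, Vega, 36, 33), (black, 7, Vega, 39, 40), (gold, 22, Argo, 32, 4), (gold, 27, Argo, 32, 4), (gold, 35, Zephyr, 32, 4), (red, 5, Echo, 2, 32), (red, 5, Echo, 21, 37), (red, 5, Echo, 21, 40), (red, 5, Echo, 6, 25), (red, 5, Echo, 8, 1), (white, 11, Omega, 20, 26), (white, 15, Nova, 20, 26)}.
Apply σ_{pid > 4}; surviving tuples: {(black, 36, Orion, 36, 33), (black, 36, Orion, 39, 40), (black, 37, Alpha, 36, 33), (black, 37, Alpha, 39, 40), (black, 7, Vega, 36, 33), (black, 7, Vega, 39, 40), (red, 5, Echo, 2, 32), (red, 5, Echo, 21, 37), (red, 5, Echo, 21, 40), (red, 5, Echo, 6, 25), (white, 11, Omega, 20, 26), (white, 15, Nova, 20, 26)}
Apply σ_{pname != Orion}; surviving tuples: {(black, 37, Alpha, 36, 33), (black, 37, Alpha, 39, 40), (black, 7, Vega, 36, 33), (black, 7, Vega, 39, 40), (red, 5, Echo, 2, 32), (red, 5, Echo, 21, 37), (red, 5, Echo, 21, 40), (red, 5, Echo, 6, 25), (white, 11, Omega, 20, 26), (white, 15, Nova, 20, 26)}
π[color, pid]: project onto (color, pid) (3 duplicate(s) eliminated) → {(black, 33), (black, 40), (red, 25), (red, 32), (red, 37), (red, 40), (white, 26)}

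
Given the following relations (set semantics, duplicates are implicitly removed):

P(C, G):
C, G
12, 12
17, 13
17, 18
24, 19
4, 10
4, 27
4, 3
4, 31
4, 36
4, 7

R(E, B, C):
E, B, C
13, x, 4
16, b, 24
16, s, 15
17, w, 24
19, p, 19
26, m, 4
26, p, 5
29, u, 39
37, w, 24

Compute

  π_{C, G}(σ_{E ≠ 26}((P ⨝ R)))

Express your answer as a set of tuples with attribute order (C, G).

{(24, 19), (4, 10), (4, 27), (4, 3), (4, 31), (4, 36), (4, 7)}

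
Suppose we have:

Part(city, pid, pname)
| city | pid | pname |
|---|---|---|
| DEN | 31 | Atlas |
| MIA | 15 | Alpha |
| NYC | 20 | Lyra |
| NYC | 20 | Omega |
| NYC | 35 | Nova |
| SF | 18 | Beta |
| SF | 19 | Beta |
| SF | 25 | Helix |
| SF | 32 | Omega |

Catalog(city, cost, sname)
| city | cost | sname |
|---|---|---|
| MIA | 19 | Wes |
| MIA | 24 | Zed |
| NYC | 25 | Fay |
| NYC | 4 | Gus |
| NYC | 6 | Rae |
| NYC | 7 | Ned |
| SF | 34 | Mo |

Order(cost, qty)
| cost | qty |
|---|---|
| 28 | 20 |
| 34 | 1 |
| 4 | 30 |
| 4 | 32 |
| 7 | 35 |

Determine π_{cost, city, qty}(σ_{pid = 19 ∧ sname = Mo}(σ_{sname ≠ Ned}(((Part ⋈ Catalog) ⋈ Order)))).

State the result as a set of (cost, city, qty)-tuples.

{(34, SF, 1)}

Natural join on city: {(MIA, 15, Alpha, 19, Wes), (MIA, 15, Alpha, 24, Zed), (NYC, 20, Lyra, 25, Fay), (NYC, 20, Lyra, 4, Gus), (NYC, 20, Lyra, 6, Rae), (NYC, 20, Lyra, 7, Ned), (NYC, 20, Omega, 25, Fay), (NYC, 20, Omega, 4, Gus), (NYC, 20, Omega, 6, Rae), (NYC, 20, Omega, 7, Ned), (NYC, 35, Nova, 25, Fay), (NYC, 35, Nova, 4, Gus), (NYC, 35, Nova, 6, Rae), (NYC, 35, Nova, 7, Ned), (SF, 18, Beta, 34, Mo), (SF, 19, Beta, 34, Mo), (SF, 25, Helix, 34, Mo), (SF, 32, Omega, 34, Mo)}
Natural join on cost: {(NYC, 20, Lyra, 4, Gus, 30), (NYC, 20, Lyra, 4, Gus, 32), (NYC, 20, Lyra, 7, Ned, 35), (NYC, 20, Omega, 4, Gus, 30), (NYC, 20, Omega, 4, Gus, 32), (NYC, 20, Omega, 7, Ned, 35), (NYC, 35, Nova, 4, Gus, 30), (NYC, 35, Nova, 4, Gus, 32), (NYC, 35, Nova, 7, Ned, 35), (SF, 18, Beta, 34, Mo, 1), (SF, 19, Beta, 34, Mo, 1), (SF, 25, Helix, 34, Mo, 1), (SF, 32, Omega, 34, Mo, 1)}
Selection sname ≠ Ned: {(NYC, 20, Lyra, 4, Gus, 30), (NYC, 20, Lyra, 4, Gus, 32), (NYC, 20, Omega, 4, Gus, 30), (NYC, 20, Omega, 4, Gus, 32), (NYC, 35, Nova, 4, Gus, 30), (NYC, 35, Nova, 4, Gus, 32), (SF, 18, Beta, 34, Mo, 1), (SF, 19, Beta, 34, Mo, 1), (SF, 25, Helix, 34, Mo, 1), (SF, 32, Omega, 34, Mo, 1)}
Selection pid = 19 ∧ sname = Mo: {(SF, 19, Beta, 34, Mo, 1)}
Keep only column(s) cost, city, qty: {(34, SF, 1)}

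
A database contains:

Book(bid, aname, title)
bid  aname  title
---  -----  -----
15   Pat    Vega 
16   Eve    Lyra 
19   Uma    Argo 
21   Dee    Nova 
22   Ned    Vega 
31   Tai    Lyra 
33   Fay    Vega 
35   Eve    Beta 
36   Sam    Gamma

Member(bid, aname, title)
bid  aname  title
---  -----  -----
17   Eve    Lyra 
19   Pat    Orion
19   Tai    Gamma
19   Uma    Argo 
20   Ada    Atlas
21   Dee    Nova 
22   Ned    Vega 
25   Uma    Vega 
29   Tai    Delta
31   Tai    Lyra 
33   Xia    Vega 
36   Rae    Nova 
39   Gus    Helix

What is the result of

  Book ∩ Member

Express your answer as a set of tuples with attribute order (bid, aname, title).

Set intersection of the two operands is {(19, Uma, Argo), (21, Dee, Nova), (22, Ned, Vega), (31, Tai, Lyra)}.

{(19, Uma, Argo), (21, Dee, Nova), (22, Ned, Vega), (31, Tai, Lyra)}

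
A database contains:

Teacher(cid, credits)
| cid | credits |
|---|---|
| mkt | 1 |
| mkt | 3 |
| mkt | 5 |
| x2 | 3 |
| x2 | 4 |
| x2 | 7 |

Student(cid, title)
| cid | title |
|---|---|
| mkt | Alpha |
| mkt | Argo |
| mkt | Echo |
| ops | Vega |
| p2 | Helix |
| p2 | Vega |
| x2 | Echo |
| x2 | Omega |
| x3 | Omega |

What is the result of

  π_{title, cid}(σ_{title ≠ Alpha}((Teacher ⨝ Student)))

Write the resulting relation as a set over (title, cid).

Joining Teacher and Student on cid yields {(mkt, 1, Alpha), (mkt, 1, Argo), (mkt, 1, Echo), (mkt, 3, Alpha), (mkt, 3, Argo), (mkt, 3, Echo), (mkt, 5, Alpha), (mkt, 5, Argo), (mkt, 5, Echo), (x2, 3, Echo), (x2, 3, Omega), (x2, 4, Echo), (x2, 4, Omega), (x2, 7, Echo), (x2, 7, Omega)}.
Filtering on title ≠ Alpha leaves {(mkt, 1, Argo), (mkt, 1, Echo), (mkt, 3, Argo), (mkt, 3, Echo), (mkt, 5, Argo), (mkt, 5, Echo), (x2, 3, Echo), (x2, 3, Omega), (x2, 4, Echo), (x2, 4, Omega), (x2, 7, Echo), (x2, 7, Omega)}.
π[title, cid]: project onto (title, cid) (8 duplicate(s) eliminated) → {(Argo, mkt), (Echo, mkt), (Echo, x2), (Omega, x2)}

{(Argo, mkt), (Echo, mkt), (Echo, x2), (Omega, x2)}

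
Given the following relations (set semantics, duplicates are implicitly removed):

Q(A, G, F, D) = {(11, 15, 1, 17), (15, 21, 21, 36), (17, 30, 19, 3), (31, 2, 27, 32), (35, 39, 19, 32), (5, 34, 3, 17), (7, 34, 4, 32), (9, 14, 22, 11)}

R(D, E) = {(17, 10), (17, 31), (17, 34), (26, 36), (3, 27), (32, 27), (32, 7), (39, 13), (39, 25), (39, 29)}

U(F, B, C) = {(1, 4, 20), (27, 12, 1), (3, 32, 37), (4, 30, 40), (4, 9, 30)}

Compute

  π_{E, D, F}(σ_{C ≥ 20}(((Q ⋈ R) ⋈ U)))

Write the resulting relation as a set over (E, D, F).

Q ⋈ R (natural join on D): {(11, 15, 1, 17, 10), (11, 15, 1, 17, 31), (11, 15, 1, 17, 34), (17, 30, 19, 3, 27), (31, 2, 27, 32, 27), (31, 2, 27, 32, 7), (35, 39, 19, 32, 27), (35, 39, 19, 32, 7), (5, 34, 3, 17, 10), (5, 34, 3, 17, 31), (5, 34, 3, 17, 34), (7, 34, 4, 32, 27), (7, 34, 4, 32, 7)}
(Q ⋈ R) ⋈ U (natural join on F): {(11, 15, 1, 17, 10, 4, 20), (11, 15, 1, 17, 31, 4, 20), (11, 15, 1, 17, 34, 4, 20), (31, 2, 27, 32, 27, 12, 1), (31, 2, 27, 32, 7, 12, 1), (5, 34, 3, 17, 10, 32, 37), (5, 34, 3, 17, 31, 32, 37), (5, 34, 3, 17, 34, 32, 37), (7, 34, 4, 32, 27, 30, 40), (7, 34, 4, 32, 27, 9, 30), (7, 34, 4, 32, 7, 30, 40), (7, 34, 4, 32, 7, 9, 30)}
Apply σ_{C ≥ 20}; surviving tuples: {(11, 15, 1, 17, 10, 4, 20), (11, 15, 1, 17, 31, 4, 20), (11, 15, 1, 17, 34, 4, 20), (5, 34, 3, 17, 10, 32, 37), (5, 34, 3, 17, 31, 32, 37), (5, 34, 3, 17, 34, 32, 37), (7, 34, 4, 32, 27, 30, 40), (7, 34, 4, 32, 27, 9, 30), (7, 34, 4, 32, 7, 30, 40), (7, 34, 4, 32, 7, 9, 30)}
Keep only column(s) E, D, F (2 duplicate(s) eliminated): {(10, 17, 1), (10, 17, 3), (27, 32, 4), (31, 17, 1), (31, 17, 3), (34, 17, 1), (34, 17, 3), (7, 32, 4)}

{(10, 17, 1), (10, 17, 3), (27, 32, 4), (31, 17, 1), (31, 17, 3), (34, 17, 1), (34, 17, 3), (7, 32, 4)}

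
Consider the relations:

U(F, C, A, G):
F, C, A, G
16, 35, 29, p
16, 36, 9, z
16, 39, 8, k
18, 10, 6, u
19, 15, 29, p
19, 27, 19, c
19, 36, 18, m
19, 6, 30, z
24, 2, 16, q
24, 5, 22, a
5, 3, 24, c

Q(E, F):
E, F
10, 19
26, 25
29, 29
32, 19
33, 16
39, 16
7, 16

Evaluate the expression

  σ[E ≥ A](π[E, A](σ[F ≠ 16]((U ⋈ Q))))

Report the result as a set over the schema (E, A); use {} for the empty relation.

{(32, 18), (32, 19), (32, 29), (32, 30)}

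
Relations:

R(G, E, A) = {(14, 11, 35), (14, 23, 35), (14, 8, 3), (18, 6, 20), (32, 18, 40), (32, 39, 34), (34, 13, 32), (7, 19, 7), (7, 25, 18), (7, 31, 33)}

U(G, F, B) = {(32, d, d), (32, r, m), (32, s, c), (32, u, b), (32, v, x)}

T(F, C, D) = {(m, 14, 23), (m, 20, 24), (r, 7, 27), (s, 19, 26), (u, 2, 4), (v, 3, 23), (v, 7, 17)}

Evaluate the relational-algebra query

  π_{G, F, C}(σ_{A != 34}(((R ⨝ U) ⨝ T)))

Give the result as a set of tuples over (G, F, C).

Natural join on G: {(32, 18, 40, d, d), (32, 18, 40, r, m), (32, 18, 40, s, c), (32, 18, 40, u, b), (32, 18, 40, v, x), (32, 39, 34, d, d), (32, 39, 34, r, m), (32, 39, 34, s, c), (32, 39, 34, u, b), (32, 39, 34, v, x)}
Natural join on F: {(32, 18, 40, r, m, 7, 27), (32, 18, 40, s, c, 19, 26), (32, 18, 40, u, b, 2, 4), (32, 18, 40, v, x, 3, 23), (32, 18, 40, v, x, 7, 17), (32, 39, 34, r, m, 7, 27), (32, 39, 34, s, c, 19, 26), (32, 39, 34, u, b, 2, 4), (32, 39, 34, v, x, 3, 23), (32, 39, 34, v, x, 7, 17)}
Selection A != 34: {(32, 18, 40, r, m, 7, 27), (32, 18, 40, s, c, 19, 26), (32, 18, 40, u, b, 2, 4), (32, 18, 40, v, x, 3, 23), (32, 18, 40, v, x, 7, 17)}
π_{G, F, C} gives {(32, r, 7), (32, s, 19), (32, u, 2), (32, v, 3), (32, v, 7)}.

{(32, r, 7), (32, s, 19), (32, u, 2), (32, v, 3), (32, v, 7)}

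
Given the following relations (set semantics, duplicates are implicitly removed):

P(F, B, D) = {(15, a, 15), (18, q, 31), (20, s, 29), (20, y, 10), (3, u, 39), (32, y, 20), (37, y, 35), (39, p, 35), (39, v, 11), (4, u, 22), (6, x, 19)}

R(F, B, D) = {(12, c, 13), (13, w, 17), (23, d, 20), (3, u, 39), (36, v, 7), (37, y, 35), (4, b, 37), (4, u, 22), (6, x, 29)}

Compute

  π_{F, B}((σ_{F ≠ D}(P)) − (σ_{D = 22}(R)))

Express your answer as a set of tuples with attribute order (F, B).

Selection F ≠ D: {(18, q, 31), (20, s, 29), (20, y, 10), (3, u, 39), (32, y, 20), (37, y, 35), (39, p, 35), (39, v, 11), (4, u, 22), (6, x, 19)}
Selection D = 22: {(4, u, 22)}
Set difference of the two operands is {(18, q, 31), (20, s, 29), (20, y, 10), (3, u, 39), (32, y, 20), (37, y, 35), (39, p, 35), (39, v, 11), (6, x, 19)}.
π[F, B]: project onto (F, B) → {(18, q), (20, s), (20, y), (3, u), (32, y), (37, y), (39, p), (39, v), (6, x)}

{(18, q), (20, s), (20, y), (3, u), (32, y), (37, y), (39, p), (39, v), (6, x)}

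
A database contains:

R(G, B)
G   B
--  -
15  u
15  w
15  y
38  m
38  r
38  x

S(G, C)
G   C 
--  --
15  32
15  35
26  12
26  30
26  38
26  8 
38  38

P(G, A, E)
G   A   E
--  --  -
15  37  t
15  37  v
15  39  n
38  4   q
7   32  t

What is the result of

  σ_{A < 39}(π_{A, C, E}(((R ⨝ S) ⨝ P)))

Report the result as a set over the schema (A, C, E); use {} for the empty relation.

Natural join on G: {(15, u, 32), (15, u, 35), (15, w, 32), (15, w, 35), (15, y, 32), (15, y, 35), (38, m, 38), (38, r, 38), (38, x, 38)}
Natural join on G: {(15, u, 32, 37, t), (15, u, 32, 37, v), (15, u, 32, 39, n), (15, u, 35, 37, t), (15, u, 35, 37, v), (15, u, 35, 39, n), (15, w, 32, 37, t), (15, w, 32, 37, v), (15, w, 32, 39, n), (15, w, 35, 37, t), (15, w, 35, 37, v), (15, w, 35, 39, n), (15, y, 32, 37, t), (15, y, 32, 37, v), (15, y, 32, 39, n), (15, y, 35, 37, t), (15, y, 35, 37, v), (15, y, 35, 39, n), (38, m, 38, 4, q), (38, r, 38, 4, q), (38, x, 38, 4, q)}
Projecting to A, C, E (14 duplicate(s) eliminated): {(37, 32, t), (37, 32, v), (37, 35, t), (37, 35, v), (39, 32, n), (39, 35, n), (4, 38, q)}
Apply σ_{A < 39}; surviving tuples: {(37, 32, t), (37, 32, v), (37, 35, t), (37, 35, v), (4, 38, q)}

{(37, 32, t), (37, 32, v), (37, 35, t), (37, 35, v), (4, 38, q)}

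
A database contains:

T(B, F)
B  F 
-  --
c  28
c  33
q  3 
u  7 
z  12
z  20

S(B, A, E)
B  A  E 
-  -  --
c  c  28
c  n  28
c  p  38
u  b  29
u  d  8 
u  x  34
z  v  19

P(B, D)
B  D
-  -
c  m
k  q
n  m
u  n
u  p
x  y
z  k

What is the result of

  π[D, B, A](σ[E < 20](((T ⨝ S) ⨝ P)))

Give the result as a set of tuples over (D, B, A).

{(k, z, v), (n, u, d), (p, u, d)}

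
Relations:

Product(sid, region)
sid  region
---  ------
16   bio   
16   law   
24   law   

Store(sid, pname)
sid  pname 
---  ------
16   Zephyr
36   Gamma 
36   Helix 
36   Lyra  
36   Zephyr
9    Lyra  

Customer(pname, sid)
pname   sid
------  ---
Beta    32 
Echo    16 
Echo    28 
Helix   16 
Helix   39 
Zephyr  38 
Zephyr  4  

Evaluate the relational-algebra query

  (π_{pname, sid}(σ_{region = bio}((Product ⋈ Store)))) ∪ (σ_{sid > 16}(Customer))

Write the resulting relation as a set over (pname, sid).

Natural join on sid: {(16, bio, Zephyr), (16, law, Zephyr)}
σ[region = bio]: keep tuples satisfying region = bio → {(16, bio, Zephyr)}
π_{pname, sid} gives {(Zephyr, 16)}.
σ[sid > 16]: keep tuples satisfying sid > 16 → {(Beta, 32), (Echo, 28), (Helix, 39), (Zephyr, 38)}
Union: {(Zephyr, 16)} with {(Beta, 32), (Echo, 28), (Helix, 39), (Zephyr, 38)} → {(Beta, 32), (Echo, 28), (Helix, 39), (Zephyr, 16), (Zephyr, 38)}

{(Beta, 32), (Echo, 28), (Helix, 39), (Zephyr, 16), (Zephyr, 38)}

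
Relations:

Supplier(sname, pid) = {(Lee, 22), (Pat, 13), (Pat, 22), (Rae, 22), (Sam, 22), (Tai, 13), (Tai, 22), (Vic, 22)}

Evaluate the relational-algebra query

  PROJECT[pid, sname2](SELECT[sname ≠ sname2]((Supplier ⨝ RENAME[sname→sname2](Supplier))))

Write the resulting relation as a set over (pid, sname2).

ρ[sname→sname2]: schema becomes (sname2, pid); tuples unchanged.
Supplier ⋈ RENAME[sname→sname2](Supplier) (natural join on pid): {(Lee, 22, Lee), (Lee, 22, Pat), (Lee, 22, Rae), (Lee, 22, Sam), (Lee, 22, Tai), (Lee, 22, Vic), (Pat, 13, Pat), (Pat, 13, Tai), (Pat, 22, Lee), (Pat, 22, Pat), (Pat, 22, Rae), (Pat, 22, Sam), (Pat, 22, Tai), (Pat, 22, Vic), (Rae, 22, Lee), (Rae, 22, Pat), (Rae, 22, Rae), (Rae, 22, Sam), (Rae, 22, Tai), (Rae, 22, Vic), (Sam, 22, Lee), (Sam, 22, Pat), (Sam, 22, Rae), (Sam, 22, Sam), (Sam, 22, Tai), (Sam, 22, Vic), (Tai, 13, Pat), (Tai, 13, Tai), (Tai, 22, Lee), (Tai, 22, Pat), (Tai, 22, Rae), (Tai, 22, Sam), (Tai, 22, Tai), (Tai, 22, Vic), (Vic, 22, Lee), (Vic, 22, Pat), (Vic, 22, Rae), (Vic, 22, Sam), (Vic, 22, Tai), (Vic, 22, Vic)}
Apply σ_{sname ≠ sname2}; surviving tuples: {(Lee, 22, Pat), (Lee, 22, Rae), (Lee, 22, Sam), (Lee, 22, Tai), (Lee, 22, Vic), (Pat, 13, Tai), (Pat, 22, Lee), (Pat, 22, Rae), (Pat, 22, Sam), (Pat, 22, Tai), (Pat, 22, Vic), (Rae, 22, Lee), (Rae, 22, Pat), (Rae, 22, Sam), (Rae, 22, Tai), (Rae, 22, Vic), (Sam, 22, Lee), (Sam, 22, Pat), (Sam, 22, Rae), (Sam, 22, Tai), (Sam, 22, Vic), (Tai, 13, Pat), (Tai, 22, Lee), (Tai, 22, Pat), (Tai, 22, Rae), (Tai, 22, Sam), (Tai, 22, Vic), (Vic, 22, Lee), (Vic, 22, Pat), (Vic, 22, Rae), (Vic, 22, Sam), (Vic, 22, Tai)}
Projecting to pid, sname2 (24 duplicate(s) eliminated): {(13, Pat), (13, Tai), (22, Lee), (22, Pat), (22, Rae), (22, Sam), (22, Tai), (22, Vic)}

{(13, Pat), (13, Tai), (22, Lee), (22, Pat), (22, Rae), (22, Sam), (22, Tai), (22, Vic)}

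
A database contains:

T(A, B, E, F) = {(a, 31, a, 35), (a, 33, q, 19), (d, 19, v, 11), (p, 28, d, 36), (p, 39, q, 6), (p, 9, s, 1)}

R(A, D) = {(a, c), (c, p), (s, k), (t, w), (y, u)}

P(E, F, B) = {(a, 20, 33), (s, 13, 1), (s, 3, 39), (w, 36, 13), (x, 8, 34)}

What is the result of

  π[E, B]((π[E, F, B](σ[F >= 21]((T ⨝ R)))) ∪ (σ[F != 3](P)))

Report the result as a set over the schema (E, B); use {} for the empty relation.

{(a, 31), (a, 33), (s, 1), (w, 13), (x, 34)}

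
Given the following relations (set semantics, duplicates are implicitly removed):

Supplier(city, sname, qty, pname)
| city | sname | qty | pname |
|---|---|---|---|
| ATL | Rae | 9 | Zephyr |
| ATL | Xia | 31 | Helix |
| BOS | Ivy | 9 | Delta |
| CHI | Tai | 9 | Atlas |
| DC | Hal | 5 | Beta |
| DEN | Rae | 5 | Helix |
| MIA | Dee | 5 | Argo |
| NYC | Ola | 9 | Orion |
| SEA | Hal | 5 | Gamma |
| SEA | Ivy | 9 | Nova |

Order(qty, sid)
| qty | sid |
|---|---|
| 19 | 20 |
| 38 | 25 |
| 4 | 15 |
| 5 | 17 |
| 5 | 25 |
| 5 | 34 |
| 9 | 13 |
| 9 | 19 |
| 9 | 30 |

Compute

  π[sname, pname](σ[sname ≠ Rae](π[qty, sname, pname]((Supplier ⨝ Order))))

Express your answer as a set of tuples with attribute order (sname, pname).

Supplier ⋈ Order (natural join on qty): {(ATL, Rae, 9, Zephyr, 13), (ATL, Rae, 9, Zephyr, 19), (ATL, Rae, 9, Zephyr, 30), (BOS, Ivy, 9, Delta, 13), (BOS, Ivy, 9, Delta, 19), (BOS, Ivy, 9, Delta, 30), (CHI, Tai, 9, Atlas, 13), (CHI, Tai, 9, Atlas, 19), (CHI, Tai, 9, Atlas, 30), (DC, Hal, 5, Beta, 17), (DC, Hal, 5, Beta, 25), (DC, Hal, 5, Beta, 34), (DEN, Rae, 5, Helix, 17), (DEN, Rae, 5, Helix, 25), (DEN, Rae, 5, Helix, 34), (MIA, Dee, 5, Argo, 17), (MIA, Dee, 5, Argo, 25), (MIA, Dee, 5, Argo, 34), (NYC, Ola, 9, Orion, 13), (NYC, Ola, 9, Orion, 19), (NYC, Ola, 9, Orion, 30), (SEA, Hal, 5, Gamma, 17), (SEA, Hal, 5, Gamma, 25), (SEA, Hal, 5, Gamma, 34), (SEA, Ivy, 9, Nova, 13), (SEA, Ivy, 9, Nova, 19), (SEA, Ivy, 9, Nova, 30)}
Keep only column(s) qty, sname, pname (18 duplicate(s) eliminated): {(5, Dee, Argo), (5, Hal, Beta), (5, Hal, Gamma), (5, Rae, Helix), (9, Ivy, Delta), (9, Ivy, Nova), (9, Ola, Orion), (9, Rae, Zephyr), (9, Tai, Atlas)}
σ[sname ≠ Rae]: keep tuples satisfying sname ≠ Rae → {(5, Dee, Argo), (5, Hal, Beta), (5, Hal, Gamma), (9, Ivy, Delta), (9, Ivy, Nova), (9, Ola, Orion), (9, Tai, Atlas)}
Keep only column(s) sname, pname: {(Dee, Argo), (Hal, Beta), (Hal, Gamma), (Ivy, Delta), (Ivy, Nova), (Ola, Orion), (Tai, Atlas)}

{(Dee, Argo), (Hal, Beta), (Hal, Gamma), (Ivy, Delta), (Ivy, Nova), (Ola, Orion), (Tai, Atlas)}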